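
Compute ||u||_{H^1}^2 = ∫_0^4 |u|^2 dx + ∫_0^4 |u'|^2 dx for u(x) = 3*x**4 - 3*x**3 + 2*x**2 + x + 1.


||u||_{H^1}^2 = 13417288/35

The H^1 norm (squared) on an interval (0, L) is
  ||u||_{H^1}^2 = ∫_0^L u(x)^2 dx + ∫_0^L u'(x)^2 dx.
Compute u'(x) = 12*x**3 - 9*x**2 + 4*x + 1.
Then u(x)^2 = 9*x**8 - 18*x**7 + 21*x**6 - 6*x**5 + 4*x**4 - 2*x**3 + 5*x**2 + 2*x + 1 and u'(x)^2 = 144*x**6 - 216*x**5 + 177*x**4 - 48*x**3 - 2*x**2 + 8*x + 1.
Integrate each monomial from 0 to 4 using ∫_0^4 c·x^n dx = c·4^(n+1)/(n+1):
  ∫_0^4 u(x)^2 dx = ∫_0^4 (9*x^8 - 18*x^7 + 21*x^6 - 6*x^5 + 4*x^4 - 2*x^3 + 5*x^2 + 2*x + 1) dx. Term by term:
    ∫_0^4 9*x^8 dx = 262144;  ∫_0^4 -18*x^7 dx = -147456;  ∫_0^4 21*x^6 dx = 49152;
    ∫_0^4 -6*x^5 dx = -4096;  ∫_0^4 4*x^4 dx = 4096/5;  ∫_0^4 -2*x^3 dx = -128;
    ∫_0^4 5*x^2 dx = 320/3;  ∫_0^4 2*x dx = 16;  ∫_0^4 1 dx = 4.
  Sum: 262144 − 147456 + 49152 − 4096 + 4096/5 − 128 + 320/3 + 16 + 4 = 2408428/15.
  ∫_0^4 u'(x)^2 dx = ∫_0^4 (144*x^6 - 216*x^5 + 177*x^4 - 48*x^3 - 2*x^2 + 8*x + 1) dx. Term by term:
    ∫_0^4 144*x^6 dx = 2359296/7;  ∫_0^4 -216*x^5 dx = -147456;  ∫_0^4 177*x^4 dx = 181248/5;
    ∫_0^4 -48*x^3 dx = -3072;  ∫_0^4 -2*x^2 dx = -128/3;  ∫_0^4 8*x dx = 64;
    ∫_0^4 1 dx = 4.
  Sum: 2359296/7 − 147456 + 181248/5 − 3072 − 128/3 + 64 + 4 = 23392868/105.
Adding: ||u||_{H^1}^2 = 2408428/15 + 23392868/105 = 13417288/35.


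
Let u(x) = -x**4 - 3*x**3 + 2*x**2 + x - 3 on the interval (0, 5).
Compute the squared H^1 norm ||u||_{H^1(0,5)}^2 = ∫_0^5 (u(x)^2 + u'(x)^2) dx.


||u||_{H^1}^2 = 33083825/36

The H^1 norm (squared) on an interval (0, L) is
  ||u||_{H^1}^2 = ∫_0^L u(x)^2 dx + ∫_0^L u'(x)^2 dx.
Compute u'(x) = -4*x**3 - 9*x**2 + 4*x + 1.
Then u(x)^2 = x**8 + 6*x**7 + 5*x**6 - 14*x**5 + 4*x**4 + 22*x**3 - 11*x**2 - 6*x + 9 and u'(x)^2 = 16*x**6 + 72*x**5 + 49*x**4 - 80*x**3 - 2*x**2 + 8*x + 1.
Integrate each monomial from 0 to 5 using ∫_0^5 c·x^n dx = c·5^(n+1)/(n+1):
  ∫_0^5 u(x)^2 dx = ∫_0^5 (x^8 + 6*x^7 + 5*x^6 - 14*x^5 + 4*x^4 + 22*x^3 - 11*x^2 - 6*x + 9) dx. Term by term:
    ∫_0^5 x^8 dx = 1953125/9;  ∫_0^5 6*x^7 dx = 1171875/4;  ∫_0^5 5*x^6 dx = 390625/7;
    ∫_0^5 -14*x^5 dx = -109375/3;  ∫_0^5 4*x^4 dx = 2500;  ∫_0^5 22*x^3 dx = 6875/2;
    ∫_0^5 -11*x^2 dx = -1375/3;  ∫_0^5 -6*x dx = -75;  ∫_0^5 9 dx = 45.
  Sum: 1953125/9 + 1171875/4 + 390625/7 − 109375/3 + 2500 + 6875/2 − 1375/3 − 75 + 45 = 134763815/252.
  ∫_0^5 u'(x)^2 dx = ∫_0^5 (16*x^6 + 72*x^5 + 49*x^4 - 80*x^3 - 2*x^2 + 8*x + 1) dx. Term by term:
    ∫_0^5 16*x^6 dx = 1250000/7;  ∫_0^5 72*x^5 dx = 187500;  ∫_0^5 49*x^4 dx = 30625;
    ∫_0^5 -80*x^3 dx = -12500;  ∫_0^5 -2*x^2 dx = -250/3;  ∫_0^5 8*x dx = 100;
    ∫_0^5 1 dx = 5.
  Sum: 1250000/7 + 187500 + 30625 − 12500 − 250/3 + 100 + 5 = 8068580/21.
Adding: ||u||_{H^1}^2 = 134763815/252 + 8068580/21 = 33083825/36.


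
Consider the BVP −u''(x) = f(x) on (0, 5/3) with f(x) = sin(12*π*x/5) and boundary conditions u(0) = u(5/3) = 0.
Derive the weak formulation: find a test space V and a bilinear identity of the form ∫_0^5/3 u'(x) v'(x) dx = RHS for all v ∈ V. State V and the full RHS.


V = H^1_0(0, 5/3) (so v(0) = v(5/3) = 0); weak form: ∫_0^5/3 u'v' dx = ∫_0^5/3 (sin(12*π*x/5)) v dx for all v ∈ V.

Multiply both sides by a test function v and integrate from 0 to 5/3:
  ∫_0^5/3 −u''(x) v(x) dx = ∫_0^5/3 f(x) v(x) dx.
Integrate the LHS by parts once:
  ∫_0^5/3 −u'' v dx = −[u'(x) v(x)]_0^5/3 + ∫_0^5/3 u'(x) v'(x) dx.
Thus ∫_0^5/3 u'(x) v'(x) dx = ∫_0^5/3 f(x) v(x) dx + [u'(x) v(x)]_0^5/3.
Choose V so that boundary terms are either known or forced to vanish.
u is Dirichlet: u(0) = u(5/3) = 0. Let V = H^1_0(0, 5/3); then v(0) = v(5/3) = 0, and [u' v]_0^5/3 = 0.
Weak formulation: find u (satisfying any essential BC) such that ∫_0^5/3 u'(x) v'(x) dx = ∫_0^5/3 f v dx for all v ∈ V.
Substituting f(x) = sin(12*π*x/5), the right-hand side is ∫_0^5/3 (sin(12*π*x/5)) v dx.


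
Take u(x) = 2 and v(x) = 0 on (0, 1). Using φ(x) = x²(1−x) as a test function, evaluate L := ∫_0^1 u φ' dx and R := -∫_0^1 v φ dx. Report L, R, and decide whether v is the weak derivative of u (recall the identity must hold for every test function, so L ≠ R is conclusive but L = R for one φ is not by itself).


LHS = 0, RHS = 0. Yes, v = u' weakly.

u(x) = 2, classical derivative u'(x) = 0.
φ(x) = x²(1−x), so φ'(x) = x*(2 - 3*x).
Note φ(0) = φ(1) = 0, so the boundary term u·φ vanishes.
LHS = ∫_0^1 u(x) φ'(x) dx = ∫_0^1 (-6*x^2 + 4*x) dx. Term by term:
  ∫_0^1 -6*x^2 dx = -2;  ∫_0^1 4*x dx = 2.
Sum: -2 + 2 = 0.
So LHS = 0.
∫_0^1 v(x) φ(x) dx = ∫_0^1 (0) dx. Term by term:
  ∫_0^1 0 dx = 0.
So RHS = -∫_0^1 v(x) φ(x) dx = 0.
LHS = RHS, so the identity holds for this test φ.
Moreover u is smooth here and v(x) = u'(x) = 0 pointwise, so the identity holds for every test function. Hence v is the weak derivative of u.


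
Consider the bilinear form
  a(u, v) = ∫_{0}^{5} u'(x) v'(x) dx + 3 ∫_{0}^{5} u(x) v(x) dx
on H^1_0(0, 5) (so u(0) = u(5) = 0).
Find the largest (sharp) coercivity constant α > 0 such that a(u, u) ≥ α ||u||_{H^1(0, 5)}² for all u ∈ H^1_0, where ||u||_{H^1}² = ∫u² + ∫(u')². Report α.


α = 1

Coercivity of a(·,·) on H^1_0(0, 5) means a(u, u) ≥ α ||u||_{H^1}² for every u ∈ H^1_0.
The interval has length L = 5, and Poincaré/coercivity depend only on L. Here a(u, u) = ∫(u')² + (3)·∫u².
Here c = 3 ≥ 1, so a(u,u) = ∫(u')² + c∫u² ≥ ∫(u')² + ∫u² = ||u||_{H^1}², i.e. α = 1 works. No larger α is possible: a(u,u) ≥ α||u||_{H^1}² means (1−α)∫(u')² ≥ (α−c)∫u², and for the modes u_n = sin(nπ(x−x₀)/L) (x₀ the left endpoint) one has ∫u_n²/∫(u_n')² = (L/(nπ))² → 0, so a(u_n,u_n)/||u_n||_{H^1}² → 1. Hence the optimal constant is α = 1.
Therefore α = 1.


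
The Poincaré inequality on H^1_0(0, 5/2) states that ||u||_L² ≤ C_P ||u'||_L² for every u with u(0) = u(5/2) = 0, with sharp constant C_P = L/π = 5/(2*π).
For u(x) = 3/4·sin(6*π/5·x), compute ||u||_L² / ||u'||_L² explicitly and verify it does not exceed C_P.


||u||_L² / ||u'||_L² = 5/(6*π) < C_P = 5/(2*π).

u(x) = 3/4·sin(6*π/5·x), so u'(x) = 9*π*cos(6*π*x/5)/10.
Writing u(x) = A·sin(kπx/L) with A = 3/4 and k = 3, use ∫_0^L sin²(kπx/L) dx = L/2 and ∫_0^L cos²(kπx/L) dx = L/2.
u² = 9/16·sin²(6*π/5·x) and (u')² = 81*π^2/100·cos²(6*π/5·x), and each of sin², cos² integrates to L/2 = 5/4 over (0, 5/2).
∫_0^5/2 u² dx = 45/64, so ||u||_L² = 3*sqrt(5)/8.
∫_0^5/2 (u')² dx = 81*π^2/80, so ||u'||_L² = 9*sqrt(5)*π/20.
Ratio ||u||_L² / ||u'||_L² = 5/(6*π).
Sharp Poincaré constant on H^1_0(0, 5/2) is C_P = L/π = 5/(2*π), achieved by sin(2*π/5·x).
This is the k = 3 harmonic; the ratio L/(kπ) is strictly less than C_P = L/π, consistent with the sharp inequality ||u||_L² ≤ C_P ||u'||_L².


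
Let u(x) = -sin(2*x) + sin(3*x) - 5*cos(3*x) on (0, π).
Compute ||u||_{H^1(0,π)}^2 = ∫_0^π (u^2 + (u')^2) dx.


||u||_{H^1(0,π)}^2 = -80 + 265*π/2

u'(x) = 15*sin(3*x) - 2*cos(2*x) + 3*cos(3*x).
Expand u² and (u')² and integrate term by term on (0, π), using: for integers n ≥ 1, ∫_0^π sin²(nx) dx = ∫_0^π cos²(nx) dx = π/2; for n ≠ n', ∫_0^π sin(nx)sin(n'x) dx = ∫_0^π cos(nx)cos(n'x) dx = 0; and by product-to-sum, ∫_0^π sin(nx)cos(n'x) dx = ½∫_0^π [sin((n+n')x) + sin((n−n')x)] dx, which is 0 when n+n' is even and 2n/(n²−n'²) when n+n' is odd (it need not vanish on (0, π)).
  u² squared terms: (-1)²·∫sin(2x)² dx = 1·π/2 = π/2;  (-5)²·∫cos(3x)² dx = 25·π/2 = 25*π/2;  (1)²·∫sin(3x)² dx = 1·π/2 = π/2.
  u² cross terms: 2·(-1)·(-5)·∫sin(2x)·cos(3x) dx = 10·(-4/5) = -8;  2·(-1)·(1)·∫sin(2x)·sin(3x) dx = -2·(0) = 0;  2·(-5)·(1)·∫cos(3x)·sin(3x) dx = -10·(0) = 0.
  So ∫_0^π u² dx = π/2 + 25*π/2 + π/2 − 8 + 0 + 0 = -8 + 27*π/2.
  (u')² squared terms: (-2)²·∫cos(2x)² dx = 4·π/2 = 2*π;  (3)²·∫cos(3x)² dx = 9·π/2 = 9*π/2;  (15)²·∫sin(3x)² dx = 225·π/2 = 225*π/2.
  (u')² cross terms: 2·(-2)·(3)·∫cos(2x)·cos(3x) dx = -12·(0) = 0;  2·(-2)·(15)·∫cos(2x)·sin(3x) dx = -60·(6/5) = -72;  2·(3)·(15)·∫cos(3x)·sin(3x) dx = 90·(0) = 0.
  So ∫_0^π (u')² dx = 2*π + 9*π/2 + 225*π/2 + 0 − 72 + 0 = -72 + 119*π.
||u||_{H^1}^2 = (-8 + 27*π/2) + (-72 + 119*π) = -80 + 265*π/2.


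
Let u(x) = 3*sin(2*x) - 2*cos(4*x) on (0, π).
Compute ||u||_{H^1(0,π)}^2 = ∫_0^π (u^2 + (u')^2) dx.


||u||_{H^1(0,π)}^2 = 113*π/2

u'(x) = 8*sin(4*x) + 6*cos(2*x).
Expand u² and (u')² and integrate term by term on (0, π), using: for integers n ≥ 1, ∫_0^π sin²(nx) dx = ∫_0^π cos²(nx) dx = π/2; for n ≠ n', ∫_0^π sin(nx)sin(n'x) dx = ∫_0^π cos(nx)cos(n'x) dx = 0; and by product-to-sum, ∫_0^π sin(nx)cos(n'x) dx = ½∫_0^π [sin((n+n')x) + sin((n−n')x)] dx, which is 0 when n+n' is even and 2n/(n²−n'²) when n+n' is odd (it need not vanish on (0, π)).
  u² squared terms: (-2)²·∫cos(4x)² dx = 4·π/2 = 2*π;  (3)²·∫sin(2x)² dx = 9·π/2 = 9*π/2.
  u² cross terms: 2·(-2)·(3)·∫cos(4x)·sin(2x) dx = -12·(0) = 0.
  So ∫_0^π u² dx = 2*π + 9*π/2 + 0 = 13*π/2.
  (u')² squared terms: (6)²·∫cos(2x)² dx = 36·π/2 = 18*π;  (8)²·∫sin(4x)² dx = 64·π/2 = 32*π.
  (u')² cross terms: 2·(6)·(8)·∫cos(2x)·sin(4x) dx = 96·(0) = 0.
  So ∫_0^π (u')² dx = 18*π + 32*π + 0 = 50*π.
||u||_{H^1}^2 = (13*π/2) + (50*π) = 113*π/2.


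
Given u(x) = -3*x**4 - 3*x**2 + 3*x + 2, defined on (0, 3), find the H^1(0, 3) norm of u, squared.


||u||_{H^1}^2 = 5135727/70

The H^1 norm (squared) on an interval (0, L) is
  ||u||_{H^1}^2 = ∫_0^L u(x)^2 dx + ∫_0^L u'(x)^2 dx.
Compute u'(x) = -12*x**3 - 6*x + 3.
Then u(x)^2 = 9*x**8 + 18*x**6 - 18*x**5 - 3*x**4 - 18*x**3 - 3*x**2 + 12*x + 4 and u'(x)^2 = 144*x**6 + 144*x**4 - 72*x**3 + 36*x**2 - 36*x + 9.
Integrate each monomial from 0 to 3 using ∫_0^3 c·x^n dx = c·3^(n+1)/(n+1):
  ∫_0^3 u(x)^2 dx = ∫_0^3 (9*x^8 + 18*x^6 - 18*x^5 - 3*x^4 - 18*x^3 - 3*x^2 + 12*x + 4) dx. Term by term:
    ∫_0^3 9*x^8 dx = 19683;  ∫_0^3 18*x^6 dx = 39366/7;  ∫_0^3 -18*x^5 dx = -2187;
    ∫_0^3 -3*x^4 dx = -729/5;  ∫_0^3 -18*x^3 dx = -729/2;  ∫_0^3 -3*x^2 dx = -27;
    ∫_0^3 12*x dx = 54;  ∫_0^3 4 dx = 12.
  Sum: 19683 + 39366/7 − 2187 − 729/5 − 729/2 − 27 + 54 + 12 = 1585389/70.
  ∫_0^3 u'(x)^2 dx = ∫_0^3 (144*x^6 + 144*x^4 - 72*x^3 + 36*x^2 - 36*x + 9) dx. Term by term:
    ∫_0^3 144*x^6 dx = 314928/7;  ∫_0^3 144*x^4 dx = 34992/5;  ∫_0^3 -72*x^3 dx = -1458;
    ∫_0^3 36*x^2 dx = 324;  ∫_0^3 -36*x dx = -162;  ∫_0^3 9 dx = 27.
  Sum: 314928/7 + 34992/5 − 1458 + 324 − 162 + 27 = 1775169/35.
Adding: ||u||_{H^1}^2 = 1585389/70 + 1775169/35 = 5135727/70.


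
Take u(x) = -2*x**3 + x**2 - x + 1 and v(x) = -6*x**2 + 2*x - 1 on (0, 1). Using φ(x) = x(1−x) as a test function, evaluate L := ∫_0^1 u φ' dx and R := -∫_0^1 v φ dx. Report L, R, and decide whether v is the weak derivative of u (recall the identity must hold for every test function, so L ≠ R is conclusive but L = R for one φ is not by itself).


LHS = 3/10, RHS = 3/10. Yes, v = u' weakly.

u(x) = -2*x**3 + x**2 - x + 1, classical derivative u'(x) = -6*x**2 + 2*x - 1.
φ(x) = x(1−x), so φ'(x) = 1 - 2*x.
Note φ(0) = φ(1) = 0, so the boundary term u·φ vanishes.
LHS = ∫_0^1 u(x) φ'(x) dx = ∫_0^1 (4*x^4 - 4*x^3 + 3*x^2 - 3*x + 1) dx. Term by term:
  ∫_0^1 4*x^4 dx = 4/5;  ∫_0^1 -4*x^3 dx = -1;  ∫_0^1 3*x^2 dx = 1;
  ∫_0^1 -3*x dx = -3/2;  ∫_0^1 1 dx = 1.
Sum: 4/5 − 1 + 1 − 3/2 + 1 = 3/10.
So LHS = 3/10.
∫_0^1 v(x) φ(x) dx = ∫_0^1 (6*x^4 - 8*x^3 + 3*x^2 - x) dx. Term by term:
  ∫_0^1 6*x^4 dx = 6/5;  ∫_0^1 -8*x^3 dx = -2;  ∫_0^1 3*x^2 dx = 1;
  ∫_0^1 -x dx = -1/2.
Sum: 6/5 − 2 + 1 − 1/2 = -3/10.
So RHS = -∫_0^1 v(x) φ(x) dx = 3/10.
LHS = RHS, so the identity holds for this test φ.
Moreover u is smooth here and v(x) = u'(x) = -6*x**2 + 2*x - 1 pointwise, so the identity holds for every test function. Hence v is the weak derivative of u.


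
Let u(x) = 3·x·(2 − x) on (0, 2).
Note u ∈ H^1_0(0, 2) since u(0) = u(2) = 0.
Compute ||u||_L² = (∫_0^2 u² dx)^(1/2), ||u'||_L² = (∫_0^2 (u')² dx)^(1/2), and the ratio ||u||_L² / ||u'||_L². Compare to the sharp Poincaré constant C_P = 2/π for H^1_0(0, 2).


||u||_L² / ||u'||_L² = sqrt(10)/5 < C_P = 2/π.

u(x) = 3·x·(2 − x), so u'(x) = 6 - 6*x.
u(x) = 3·x·(2 − x) vanishes at x = 0 and x = 2, so u ∈ H^1_0(0, 2). Differentiate via the product rule and integrate the resulting polynomials term by term.
  ∫_0^2 u² dx = ∫_0^2 (9*x^4 - 36*x^3 + 36*x^2) dx. Term by term:
    ∫_0^2 9*x^4 dx = 288/5;  ∫_0^2 -36*x^3 dx = -144;  ∫_0^2 36*x^2 dx = 96.
  Sum: 288/5 − 144 + 96 = 48/5.
  ∫_0^2 (u')² dx = ∫_0^2 (36*x^2 - 72*x + 36) dx. Term by term:
    ∫_0^2 36*x^2 dx = 96;  ∫_0^2 -72*x dx = -144;  ∫_0^2 36 dx = 72.
  Sum: 96 − 144 + 72 = 24.
∫_0^2 u² dx = 48/5, so ||u||_L² = 4*sqrt(15)/5.
∫_0^2 (u')² dx = 24, so ||u'||_L² = 2*sqrt(6).
Ratio ||u||_L² / ||u'||_L² = sqrt(10)/5.
Sharp Poincaré constant on H^1_0(0, 2) is C_P = L/π = 2/π, achieved by sin(π/2·x).
A polynomial bump cannot attain the sharp Poincaré constant (only the first sine eigenfunction does), so the ratio is strictly less than C_P, consistent with ||u||_L² ≤ C_P ||u'||_L².


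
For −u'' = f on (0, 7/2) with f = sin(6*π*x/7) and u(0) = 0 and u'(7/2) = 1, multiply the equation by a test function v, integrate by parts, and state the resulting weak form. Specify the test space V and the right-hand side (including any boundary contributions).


V = {v ∈ H^1(0, 7/2) : v(0) = 0} (test functions vanish at x = 0 where u is specified); weak form: ∫_0^7/2 u'v' dx = ∫_0^7/2 (sin(6*π*x/7)) v dx + v(7/2) for all v ∈ V.

Multiply both sides by a test function v and integrate from 0 to 7/2:
  ∫_0^7/2 −u''(x) v(x) dx = ∫_0^7/2 f(x) v(x) dx.
Integrate the LHS by parts once:
  ∫_0^7/2 −u'' v dx = −[u'(x) v(x)]_0^7/2 + ∫_0^7/2 u'(x) v'(x) dx.
Thus ∫_0^7/2 u'(x) v'(x) dx = ∫_0^7/2 f(x) v(x) dx + [u'(x) v(x)]_0^7/2.
Choose V so that boundary terms are either known or forced to vanish.
Mixed BC: u(0) = 0 (Dirichlet) and u'(7/2) = 1 (Neumann). Define V = {v ∈ H^1(0, 7/2) : v(0) = 0}. Then [u' v]_0^7/2 = u'(7/2)·v(7/2) − u'(0)·0 = v(7/2).
Weak formulation: find u (satisfying any essential BC) such that ∫_0^7/2 u'(x) v'(x) dx = ∫_0^7/2 f v dx + v(7/2) for all v ∈ V (Dirichlet at 0 absorbed into V; Neumann datum at x = 7/2 contributes the boundary term).
Substituting f(x) = sin(6*π*x/7), the right-hand side is ∫_0^7/2 (sin(6*π*x/7)) v dx + v(7/2).


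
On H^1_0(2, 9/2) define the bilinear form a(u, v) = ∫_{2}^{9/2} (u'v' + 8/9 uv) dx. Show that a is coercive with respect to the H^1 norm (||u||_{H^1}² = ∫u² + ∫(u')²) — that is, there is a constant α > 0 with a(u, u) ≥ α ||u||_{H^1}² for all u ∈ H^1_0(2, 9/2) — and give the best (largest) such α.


α = 4*(50 + 9*π^2)/(9*(25 + 4*π^2))

Coercivity of a(·,·) on H^1_0(2, 9/2) means a(u, u) ≥ α ||u||_{H^1}² for every u ∈ H^1_0.
The interval has length L = 5/2, and Poincaré/coercivity depend only on L. Here a(u, u) = ∫(u')² + (8/9)·∫u².
Here 0 < c = 8/9 < 1. The condition a(u,u) ≥ α||u||_{H^1}² reads (1−α)∫(u')² ≥ (α−c)∫u². Any admissible α is ≤ 1 (rapidly oscillating u have ∫u²/∫(u')² → 0), and α = 1 would force 0 ≥ (1−c)∫u², impossible since c < 1; so 1−α > 0. By the sharp Poincaré inequality on H^1_0 of an interval of length L, ∫(u')² ≥ (π/L)²∫u² with equality for the first sine mode sin(π(x−x₀)/L) (x₀ the left endpoint), so the inequality holds for all u iff (1−α)(π/L)² ≥ α − c, i.e. α ≤ ((π/L)² + c)/((π/L)² + 1) = (1 + c(L/π)²)/(1 + (L/π)²). With (π/L)² = 4*π^2/25 and c = 8/9, the largest admissible constant is α = ((π/L)² + c)/((π/L)² + 1).
Simplifying, α = 4*(50 + 9*π^2)/(9*(25 + 4*π^2)).


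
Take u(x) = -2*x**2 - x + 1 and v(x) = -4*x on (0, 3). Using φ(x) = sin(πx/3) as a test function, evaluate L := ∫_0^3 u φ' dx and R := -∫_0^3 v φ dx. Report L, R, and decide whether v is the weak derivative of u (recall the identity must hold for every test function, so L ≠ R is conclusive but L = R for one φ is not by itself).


LHS = 42/π, RHS = 36/π. No, v is not the weak derivative of u.

u(x) = -2*x**2 - x + 1, classical derivative u'(x) = -4*x - 1.
φ(x) = sin(πx/3), so φ'(x) = π*cos(π*x/3)/3.
Note φ(0) = φ(3) = 0, so the boundary term u·φ vanishes.
LHS = ∫_0^3 u(x) φ'(x) dx = ∫_0^3 (-2*π*x^2*cos(π*x/3)/3 - π*x*cos(π*x/3)/3 + π*cos(π*x/3)/3) dx. Term by term:
  ∫_0^3 π*cos(π*x/3)/3 dx = 0;  ∫_0^3 -2*π*x^2*cos(π*x/3)/3 dx = 36/π;  ∫_0^3 -π*x*cos(π*x/3)/3 dx = 6/π.
Sum: 0 + 36/π + 6/π = 42/π.
So LHS = 42/π.
∫_0^3 v(x) φ(x) dx = ∫_0^3 (-4*x*sin(π*x/3)) dx. Term by term:
  ∫_0^3 -4*x*sin(π*x/3) dx = -36/π.
So RHS = -∫_0^3 v(x) φ(x) dx = 36/π.
LHS − RHS = 6/π ≠ 0, so the identity fails.
(For a valid weak derivative the identity must hold for EVERY test function, in particular this one. The failure shows v is NOT the weak derivative of u.)
Correct weak derivative would be u'(x) = -4*x - 1.


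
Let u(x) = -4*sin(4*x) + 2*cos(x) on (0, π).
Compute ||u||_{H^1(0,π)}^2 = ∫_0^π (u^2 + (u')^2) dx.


||u||_{H^1(0,π)}^2 = -256/15 + 140*π

u'(x) = -2*sin(x) - 16*cos(4*x).
Expand u² and (u')² and integrate term by term on (0, π), using: for integers n ≥ 1, ∫_0^π sin²(nx) dx = ∫_0^π cos²(nx) dx = π/2; for n ≠ n', ∫_0^π sin(nx)sin(n'x) dx = ∫_0^π cos(nx)cos(n'x) dx = 0; and by product-to-sum, ∫_0^π sin(nx)cos(n'x) dx = ½∫_0^π [sin((n+n')x) + sin((n−n')x)] dx, which is 0 when n+n' is even and 2n/(n²−n'²) when n+n' is odd (it need not vanish on (0, π)).
  u² squared terms: (-4)²·∫sin(4x)² dx = 16·π/2 = 8*π;  (2)²·∫cos(x)² dx = 4·π/2 = 2*π.
  u² cross terms: 2·(-4)·(2)·∫sin(4x)·cos(x) dx = -16·(8/15) = -128/15.
  So ∫_0^π u² dx = 8*π + 2*π − 128/15 = -128/15 + 10*π.
  (u')² squared terms: (-16)²·∫cos(4x)² dx = 256·π/2 = 128*π;  (-2)²·∫sin(x)² dx = 4·π/2 = 2*π.
  (u')² cross terms: 2·(-16)·(-2)·∫cos(4x)·sin(x) dx = 64·(-2/15) = -128/15.
  So ∫_0^π (u')² dx = 128*π + 2*π − 128/15 = -128/15 + 130*π.
||u||_{H^1}^2 = (-128/15 + 10*π) + (-128/15 + 130*π) = -256/15 + 140*π.


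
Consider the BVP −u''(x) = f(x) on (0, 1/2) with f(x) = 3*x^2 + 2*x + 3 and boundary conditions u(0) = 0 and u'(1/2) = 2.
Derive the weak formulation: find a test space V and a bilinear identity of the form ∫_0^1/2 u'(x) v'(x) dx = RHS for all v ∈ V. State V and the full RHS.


V = {v ∈ H^1(0, 1/2) : v(0) = 0} (test functions vanish at x = 0 where u is specified); weak form: ∫_0^1/2 u'v' dx = ∫_0^1/2 (3*x^2 + 2*x + 3) v dx + 2·v(1/2) for all v ∈ V.

Multiply both sides by a test function v and integrate from 0 to 1/2:
  ∫_0^1/2 −u''(x) v(x) dx = ∫_0^1/2 f(x) v(x) dx.
Integrate the LHS by parts once:
  ∫_0^1/2 −u'' v dx = −[u'(x) v(x)]_0^1/2 + ∫_0^1/2 u'(x) v'(x) dx.
Thus ∫_0^1/2 u'(x) v'(x) dx = ∫_0^1/2 f(x) v(x) dx + [u'(x) v(x)]_0^1/2.
Choose V so that boundary terms are either known or forced to vanish.
Mixed BC: u(0) = 0 (Dirichlet) and u'(1/2) = 2 (Neumann). Define V = {v ∈ H^1(0, 1/2) : v(0) = 0}. Then [u' v]_0^1/2 = u'(1/2)·v(1/2) − u'(0)·0 = 2·v(1/2).
Weak formulation: find u (satisfying any essential BC) such that ∫_0^1/2 u'(x) v'(x) dx = ∫_0^1/2 f v dx + 2·v(1/2) for all v ∈ V (Dirichlet at 0 absorbed into V; Neumann datum at x = 1/2 contributes the boundary term).
Substituting f(x) = 3*x^2 + 2*x + 3, the right-hand side is ∫_0^1/2 (3*x^2 + 2*x + 3) v dx + 2·v(1/2).


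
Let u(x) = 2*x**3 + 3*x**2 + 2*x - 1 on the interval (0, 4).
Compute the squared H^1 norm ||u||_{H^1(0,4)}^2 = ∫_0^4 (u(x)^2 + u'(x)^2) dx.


||u||_{H^1}^2 = 3669332/105

The H^1 norm (squared) on an interval (0, L) is
  ||u||_{H^1}^2 = ∫_0^L u(x)^2 dx + ∫_0^L u'(x)^2 dx.
Compute u'(x) = 6*x**2 + 6*x + 2.
Then u(x)^2 = 4*x**6 + 12*x**5 + 17*x**4 + 8*x**3 - 2*x**2 - 4*x + 1 and u'(x)^2 = 36*x**4 + 72*x**3 + 60*x**2 + 24*x + 4.
Integrate each monomial from 0 to 4 using ∫_0^4 c·x^n dx = c·4^(n+1)/(n+1):
  ∫_0^4 u(x)^2 dx = ∫_0^4 (4*x^6 + 12*x^5 + 17*x^4 + 8*x^3 - 2*x^2 - 4*x + 1) dx. Term by term:
    ∫_0^4 4*x^6 dx = 65536/7;  ∫_0^4 12*x^5 dx = 8192;  ∫_0^4 17*x^4 dx = 17408/5;
    ∫_0^4 8*x^3 dx = 512;  ∫_0^4 -2*x^2 dx = -128/3;  ∫_0^4 -4*x dx = -32;
    ∫_0^4 1 dx = 4.
  Sum: 65536/7 + 8192 + 17408/5 + 512 − 128/3 − 32 + 4 = 2255108/105.
  ∫_0^4 u'(x)^2 dx = ∫_0^4 (36*x^4 + 72*x^3 + 60*x^2 + 24*x + 4) dx. Term by term:
    ∫_0^4 36*x^4 dx = 36864/5;  ∫_0^4 72*x^3 dx = 4608;  ∫_0^4 60*x^2 dx = 1280;
    ∫_0^4 24*x dx = 192;  ∫_0^4 4 dx = 16.
  Sum: 36864/5 + 4608 + 1280 + 192 + 16 = 67344/5.
Adding: ||u||_{H^1}^2 = 2255108/105 + 67344/5 = 3669332/105.


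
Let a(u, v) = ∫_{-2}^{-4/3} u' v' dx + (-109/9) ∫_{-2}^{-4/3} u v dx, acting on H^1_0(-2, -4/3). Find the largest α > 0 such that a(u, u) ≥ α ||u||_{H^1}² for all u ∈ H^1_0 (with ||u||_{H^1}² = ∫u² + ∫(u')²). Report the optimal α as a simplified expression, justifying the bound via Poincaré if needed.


α = (-436 + 81*π^2)/(9*(4 + 9*π^2))

Coercivity of a(·,·) on H^1_0(-2, -4/3) means a(u, u) ≥ α ||u||_{H^1}² for every u ∈ H^1_0.
The interval has length L = 2/3, and Poincaré/coercivity depend only on L. Here a(u, u) = ∫(u')² + (-109/9)·∫u².
Here c = -109/9 < 0 with |c| < (π/L)² = 9*π^2/4, so coercivity still holds. The condition a(u,u) ≥ α||u||_{H^1}² reads (1−α)∫(u')² ≥ (α−c)∫u². Any admissible α is ≤ 1 (rapidly oscillating u have ∫u²/∫(u')² → 0), and α = 1 would force 0 ≥ (1−c)∫u², impossible since c < 1; so 1−α > 0. By the sharp Poincaré inequality on H^1_0 of an interval of length L, ∫(u')² ≥ (π/L)²∫u² with equality for the first sine mode sin(π(x−x₀)/L) (x₀ the left endpoint), so the inequality holds for all u iff (1−α)(π/L)² ≥ α − c, i.e. α ≤ ((π/L)² + c)/((π/L)² + 1) = (1 + c(L/π)²)/(1 + (L/π)²). (Direct route, valid since c ≤ 0: Poincaré gives c∫u² ≥ c(L/π)²∫(u')², so a(u,u) ≥ (1 + c(L/π)²)∫(u')², while ||u||_{H^1}² ≤ (1 + (L/π)²)∫(u')²; dividing yields the same α.) With (π/L)² = 9*π^2/4 and c = -109/9, the largest admissible constant is α = ((π/L)² + c)/((π/L)² + 1).
Simplifying, α = (-436 + 81*π^2)/(9*(4 + 9*π^2)).


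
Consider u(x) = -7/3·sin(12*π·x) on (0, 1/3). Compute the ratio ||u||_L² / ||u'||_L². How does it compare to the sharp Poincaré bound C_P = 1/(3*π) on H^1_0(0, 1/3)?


||u||_L² / ||u'||_L² = 1/(12*π) < C_P = 1/(3*π).

u(x) = -7/3·sin(12*π·x), so u'(x) = -28*π*cos(12*π*x).
Writing u(x) = A·sin(kπx/L) with A = -7/3 and k = 4, use ∫_0^L sin²(kπx/L) dx = L/2 and ∫_0^L cos²(kπx/L) dx = L/2.
u² = 49/9·sin²(12*π·x) and (u')² = 784*π^2·cos²(12*π·x), and each of sin², cos² integrates to L/2 = 1/6 over (0, 1/3).
∫_0^1/3 u² dx = 49/54, so ||u||_L² = 7*sqrt(6)/18.
∫_0^1/3 (u')² dx = 392*π^2/3, so ||u'||_L² = 14*sqrt(6)*π/3.
Ratio ||u||_L² / ||u'||_L² = 1/(12*π).
Sharp Poincaré constant on H^1_0(0, 1/3) is C_P = L/π = 1/(3*π), achieved by sin(3*π·x).
This is the k = 4 harmonic; the ratio L/(kπ) is strictly less than C_P = L/π, consistent with the sharp inequality ||u||_L² ≤ C_P ||u'||_L².


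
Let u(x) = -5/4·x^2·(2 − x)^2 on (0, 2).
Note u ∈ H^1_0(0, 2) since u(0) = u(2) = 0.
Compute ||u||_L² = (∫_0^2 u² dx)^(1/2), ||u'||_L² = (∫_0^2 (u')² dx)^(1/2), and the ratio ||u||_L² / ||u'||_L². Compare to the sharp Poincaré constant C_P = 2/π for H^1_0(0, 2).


||u||_L² / ||u'||_L² = sqrt(3)/3 < C_P = 2/π.

u(x) = -5/4·x^2·(2 − x)^2, so u'(x) = 5*x*(-x^2 + 3*x - 2).
u(x) = -5/4·x^2·(2 − x)^2 vanishes at x = 0 and x = 2, so u ∈ H^1_0(0, 2). Differentiate via the product rule and integrate the resulting polynomials term by term.
  ∫_0^2 u² dx = ∫_0^2 (25*x^8/16 - 25*x^7/2 + 75*x^6/2 - 50*x^5 + 25*x^4) dx. Term by term:
    ∫_0^2 25*x^8/16 dx = 800/9;  ∫_0^2 -25*x^7/2 dx = -400;  ∫_0^2 75*x^6/2 dx = 4800/7;
    ∫_0^2 -50*x^5 dx = -1600/3;  ∫_0^2 25*x^4 dx = 160.
  Sum: 800/9 − 400 + 4800/7 − 1600/3 + 160 = 80/63.
  ∫_0^2 (u')² dx = ∫_0^2 (25*x^6 - 150*x^5 + 325*x^4 - 300*x^3 + 100*x^2) dx. Term by term:
    ∫_0^2 25*x^6 dx = 3200/7;  ∫_0^2 -150*x^5 dx = -1600;  ∫_0^2 325*x^4 dx = 2080;
    ∫_0^2 -300*x^3 dx = -1200;  ∫_0^2 100*x^2 dx = 800/3.
  Sum: 3200/7 − 1600 + 2080 − 1200 + 800/3 = 80/21.
∫_0^2 u² dx = 80/63, so ||u||_L² = 4*sqrt(35)/21.
∫_0^2 (u')² dx = 80/21, so ||u'||_L² = 4*sqrt(105)/21.
Ratio ||u||_L² / ||u'||_L² = sqrt(3)/3.
Sharp Poincaré constant on H^1_0(0, 2) is C_P = L/π = 2/π, achieved by sin(π/2·x).
A polynomial bump cannot attain the sharp Poincaré constant (only the first sine eigenfunction does), so the ratio is strictly less than C_P, consistent with ||u||_L² ≤ C_P ||u'||_L².


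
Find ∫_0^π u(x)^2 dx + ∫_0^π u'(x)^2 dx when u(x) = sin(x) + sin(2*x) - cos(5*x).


||u||_{H^1(0,π)}^2 = 208/21 + 33*π/2

u'(x) = 5*sin(5*x) + cos(x) + 2*cos(2*x).
Expand u² and (u')² and integrate term by term on (0, π), using: for integers n ≥ 1, ∫_0^π sin²(nx) dx = ∫_0^π cos²(nx) dx = π/2; for n ≠ n', ∫_0^π sin(nx)sin(n'x) dx = ∫_0^π cos(nx)cos(n'x) dx = 0; and by product-to-sum, ∫_0^π sin(nx)cos(n'x) dx = ½∫_0^π [sin((n+n')x) + sin((n−n')x)] dx, which is 0 when n+n' is even and 2n/(n²−n'²) when n+n' is odd (it need not vanish on (0, π)).
  u² squared terms: (-1)²·∫cos(5x)² dx = 1·π/2 = π/2;  (1)²·∫sin(x)² dx = 1·π/2 = π/2;  (1)²·∫sin(2x)² dx = 1·π/2 = π/2.
  u² cross terms: 2·(-1)·(1)·∫cos(5x)·sin(x) dx = -2·(0) = 0;  2·(-1)·(1)·∫cos(5x)·sin(2x) dx = -2·(-4/21) = 8/21;  2·(1)·(1)·∫sin(x)·sin(2x) dx = 2·(0) = 0.
  So ∫_0^π u² dx = π/2 + π/2 + π/2 + 0 + 8/21 + 0 = 8/21 + 3*π/2.
  (u')² squared terms: (2)²·∫cos(2x)² dx = 4·π/2 = 2*π;  (5)²·∫sin(5x)² dx = 25·π/2 = 25*π/2;  (1)²·∫cos(x)² dx = 1·π/2 = π/2.
  (u')² cross terms: 2·(2)·(5)·∫cos(2x)·sin(5x) dx = 20·(10/21) = 200/21;  2·(2)·(1)·∫cos(2x)·cos(x) dx = 4·(0) = 0;  2·(5)·(1)·∫sin(5x)·cos(x) dx = 10·(0) = 0.
  So ∫_0^π (u')² dx = 2*π + 25*π/2 + π/2 + 200/21 + 0 + 0 = 200/21 + 15*π.
||u||_{H^1}^2 = (8/21 + 3*π/2) + (200/21 + 15*π) = 208/21 + 33*π/2.


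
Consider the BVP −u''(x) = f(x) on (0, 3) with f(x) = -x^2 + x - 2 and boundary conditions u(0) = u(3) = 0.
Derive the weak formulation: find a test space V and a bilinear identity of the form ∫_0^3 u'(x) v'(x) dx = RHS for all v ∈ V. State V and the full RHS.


V = H^1_0(0, 3) (so v(0) = v(3) = 0); weak form: ∫_0^3 u'v' dx = ∫_0^3 (-x^2 + x - 2) v dx for all v ∈ V.

Multiply both sides by a test function v and integrate from 0 to 3:
  ∫_0^3 −u''(x) v(x) dx = ∫_0^3 f(x) v(x) dx.
Integrate the LHS by parts once:
  ∫_0^3 −u'' v dx = −[u'(x) v(x)]_0^3 + ∫_0^3 u'(x) v'(x) dx.
Thus ∫_0^3 u'(x) v'(x) dx = ∫_0^3 f(x) v(x) dx + [u'(x) v(x)]_0^3.
Choose V so that boundary terms are either known or forced to vanish.
u is Dirichlet: u(0) = u(3) = 0. Let V = H^1_0(0, 3); then v(0) = v(3) = 0, and [u' v]_0^3 = 0.
Weak formulation: find u (satisfying any essential BC) such that ∫_0^3 u'(x) v'(x) dx = ∫_0^3 f v dx for all v ∈ V.
Substituting f(x) = -x^2 + x - 2, the right-hand side is ∫_0^3 (-x^2 + x - 2) v dx.


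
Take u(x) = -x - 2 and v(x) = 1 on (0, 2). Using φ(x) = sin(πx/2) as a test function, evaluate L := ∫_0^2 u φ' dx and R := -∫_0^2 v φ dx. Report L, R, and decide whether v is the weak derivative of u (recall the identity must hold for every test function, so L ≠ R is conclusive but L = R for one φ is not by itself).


LHS = 4/π, RHS = -4/π. No, v is not the weak derivative of u.

u(x) = -x - 2, classical derivative u'(x) = -1.
φ(x) = sin(πx/2), so φ'(x) = π*cos(π*x/2)/2.
Note φ(0) = φ(2) = 0, so the boundary term u·φ vanishes.
LHS = ∫_0^2 u(x) φ'(x) dx = ∫_0^2 (-π*x*cos(π*x/2)/2 - π*cos(π*x/2)) dx. Term by term:
  ∫_0^2 -π*cos(π*x/2) dx = 0;  ∫_0^2 -π*x*cos(π*x/2)/2 dx = 4/π.
Sum: 0 + 4/π = 4/π.
So LHS = 4/π.
∫_0^2 v(x) φ(x) dx = ∫_0^2 (sin(π*x/2)) dx. Term by term:
  ∫_0^2 sin(π*x/2) dx = 4/π.
So RHS = -∫_0^2 v(x) φ(x) dx = -4/π.
LHS − RHS = 8/π ≠ 0, so the identity fails.
(For a valid weak derivative the identity must hold for EVERY test function, in particular this one. The failure shows v is NOT the weak derivative of u.)
Correct weak derivative would be u'(x) = -1.


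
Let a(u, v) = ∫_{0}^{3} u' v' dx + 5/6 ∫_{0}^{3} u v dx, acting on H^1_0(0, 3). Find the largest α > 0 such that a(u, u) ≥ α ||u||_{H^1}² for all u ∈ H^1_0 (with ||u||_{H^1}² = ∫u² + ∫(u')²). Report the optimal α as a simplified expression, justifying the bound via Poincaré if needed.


α = (15/2 + π^2)/(9 + π^2)

Coercivity of a(·,·) on H^1_0(0, 3) means a(u, u) ≥ α ||u||_{H^1}² for every u ∈ H^1_0.
The interval has length L = 3, and Poincaré/coercivity depend only on L. Here a(u, u) = ∫(u')² + (5/6)·∫u².
Here 0 < c = 5/6 < 1. The condition a(u,u) ≥ α||u||_{H^1}² reads (1−α)∫(u')² ≥ (α−c)∫u². Any admissible α is ≤ 1 (rapidly oscillating u have ∫u²/∫(u')² → 0), and α = 1 would force 0 ≥ (1−c)∫u², impossible since c < 1; so 1−α > 0. By the sharp Poincaré inequality on H^1_0 of an interval of length L, ∫(u')² ≥ (π/L)²∫u² with equality for the first sine mode sin(π(x−x₀)/L) (x₀ the left endpoint), so the inequality holds for all u iff (1−α)(π/L)² ≥ α − c, i.e. α ≤ ((π/L)² + c)/((π/L)² + 1) = (1 + c(L/π)²)/(1 + (L/π)²). With (π/L)² = π^2/9 and c = 5/6, the largest admissible constant is α = ((π/L)² + c)/((π/L)² + 1).
Simplifying, α = (15/2 + π^2)/(9 + π^2).


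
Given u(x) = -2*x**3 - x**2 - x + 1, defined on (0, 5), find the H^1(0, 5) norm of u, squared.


||u||_{H^1}^2 = 3560845/42

The H^1 norm (squared) on an interval (0, L) is
  ||u||_{H^1}^2 = ∫_0^L u(x)^2 dx + ∫_0^L u'(x)^2 dx.
Compute u'(x) = -6*x**2 - 2*x - 1.
Then u(x)^2 = 4*x**6 + 4*x**5 + 5*x**4 - 2*x**3 - x**2 - 2*x + 1 and u'(x)^2 = 36*x**4 + 24*x**3 + 16*x**2 + 4*x + 1.
Integrate each monomial from 0 to 5 using ∫_0^5 c·x^n dx = c·5^(n+1)/(n+1):
  ∫_0^5 u(x)^2 dx = ∫_0^5 (4*x^6 + 4*x^5 + 5*x^4 - 2*x^3 - x^2 - 2*x + 1) dx. Term by term:
    ∫_0^5 4*x^6 dx = 312500/7;  ∫_0^5 4*x^5 dx = 31250/3;  ∫_0^5 5*x^4 dx = 3125;
    ∫_0^5 -2*x^3 dx = -625/2;  ∫_0^5 -x^2 dx = -125/3;  ∫_0^5 -2*x dx = -25;
    ∫_0^5 1 dx = 5.
  Sum: 312500/7 + 31250/3 + 3125 − 625/2 − 125/3 − 25 + 5 = 809345/14.
  ∫_0^5 u'(x)^2 dx = ∫_0^5 (36*x^4 + 24*x^3 + 16*x^2 + 4*x + 1) dx. Term by term:
    ∫_0^5 36*x^4 dx = 22500;  ∫_0^5 24*x^3 dx = 3750;  ∫_0^5 16*x^2 dx = 2000/3;
    ∫_0^5 4*x dx = 50;  ∫_0^5 1 dx = 5.
  Sum: 22500 + 3750 + 2000/3 + 50 + 5 = 80915/3.
Adding: ||u||_{H^1}^2 = 809345/14 + 80915/3 = 3560845/42.


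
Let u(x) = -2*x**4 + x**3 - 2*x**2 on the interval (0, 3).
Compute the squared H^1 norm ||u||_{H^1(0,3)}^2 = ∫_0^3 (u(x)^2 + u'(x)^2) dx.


||u||_{H^1}^2 = 1774989/70

The H^1 norm (squared) on an interval (0, L) is
  ||u||_{H^1}^2 = ∫_0^L u(x)^2 dx + ∫_0^L u'(x)^2 dx.
Compute u'(x) = -8*x**3 + 3*x**2 - 4*x.
Then u(x)^2 = 4*x**8 - 4*x**7 + 9*x**6 - 4*x**5 + 4*x**4 and u'(x)^2 = 64*x**6 - 48*x**5 + 73*x**4 - 24*x**3 + 16*x**2.
Integrate each monomial from 0 to 3 using ∫_0^3 c·x^n dx = c·3^(n+1)/(n+1):
  ∫_0^3 u(x)^2 dx = ∫_0^3 (4*x^8 - 4*x^7 + 9*x^6 - 4*x^5 + 4*x^4) dx. Term by term:
    ∫_0^3 4*x^8 dx = 8748;  ∫_0^3 -4*x^7 dx = -6561/2;  ∫_0^3 9*x^6 dx = 19683/7;
    ∫_0^3 -4*x^5 dx = -486;  ∫_0^3 4*x^4 dx = 972/5.
  Sum: 8748 − 6561/2 + 19683/7 − 486 + 972/5 = 559143/70.
  ∫_0^3 u'(x)^2 dx = ∫_0^3 (64*x^6 - 48*x^5 + 73*x^4 - 24*x^3 + 16*x^2) dx. Term by term:
    ∫_0^3 64*x^6 dx = 139968/7;  ∫_0^3 -48*x^5 dx = -5832;  ∫_0^3 73*x^4 dx = 17739/5;
    ∫_0^3 -24*x^3 dx = -486;  ∫_0^3 16*x^2 dx = 144.
  Sum: 139968/7 − 5832 + 17739/5 − 486 + 144 = 607923/35.
Adding: ||u||_{H^1}^2 = 559143/70 + 607923/35 = 1774989/70.


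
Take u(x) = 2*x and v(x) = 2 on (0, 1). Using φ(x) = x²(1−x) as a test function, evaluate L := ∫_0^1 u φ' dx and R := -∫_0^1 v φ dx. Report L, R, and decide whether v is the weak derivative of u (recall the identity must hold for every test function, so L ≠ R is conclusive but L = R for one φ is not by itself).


LHS = -1/6, RHS = -1/6. Yes, v = u' weakly.

u(x) = 2*x, classical derivative u'(x) = 2.
φ(x) = x²(1−x), so φ'(x) = x*(2 - 3*x).
Note φ(0) = φ(1) = 0, so the boundary term u·φ vanishes.
LHS = ∫_0^1 u(x) φ'(x) dx = ∫_0^1 (-6*x^3 + 4*x^2) dx. Term by term:
  ∫_0^1 -6*x^3 dx = -3/2;  ∫_0^1 4*x^2 dx = 4/3.
Sum: -3/2 + 4/3 = -1/6.
So LHS = -1/6.
∫_0^1 v(x) φ(x) dx = ∫_0^1 (-2*x^3 + 2*x^2) dx. Term by term:
  ∫_0^1 -2*x^3 dx = -1/2;  ∫_0^1 2*x^2 dx = 2/3.
Sum: -1/2 + 2/3 = 1/6.
So RHS = -∫_0^1 v(x) φ(x) dx = -1/6.
LHS = RHS, so the identity holds for this test φ.
Moreover u is smooth here and v(x) = u'(x) = 2 pointwise, so the identity holds for every test function. Hence v is the weak derivative of u.


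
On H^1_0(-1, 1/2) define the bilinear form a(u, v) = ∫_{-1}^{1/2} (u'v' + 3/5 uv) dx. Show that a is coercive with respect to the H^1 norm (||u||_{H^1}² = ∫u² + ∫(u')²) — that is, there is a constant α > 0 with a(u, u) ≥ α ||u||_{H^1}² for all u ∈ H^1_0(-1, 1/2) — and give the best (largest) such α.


α = (27 + 20*π^2)/(5*(9 + 4*π^2))

Coercivity of a(·,·) on H^1_0(-1, 1/2) means a(u, u) ≥ α ||u||_{H^1}² for every u ∈ H^1_0.
The interval has length L = 3/2, and Poincaré/coercivity depend only on L. Here a(u, u) = ∫(u')² + (3/5)·∫u².
Here 0 < c = 3/5 < 1. The condition a(u,u) ≥ α||u||_{H^1}² reads (1−α)∫(u')² ≥ (α−c)∫u². Any admissible α is ≤ 1 (rapidly oscillating u have ∫u²/∫(u')² → 0), and α = 1 would force 0 ≥ (1−c)∫u², impossible since c < 1; so 1−α > 0. By the sharp Poincaré inequality on H^1_0 of an interval of length L, ∫(u')² ≥ (π/L)²∫u² with equality for the first sine mode sin(π(x−x₀)/L) (x₀ the left endpoint), so the inequality holds for all u iff (1−α)(π/L)² ≥ α − c, i.e. α ≤ ((π/L)² + c)/((π/L)² + 1) = (1 + c(L/π)²)/(1 + (L/π)²). With (π/L)² = 4*π^2/9 and c = 3/5, the largest admissible constant is α = ((π/L)² + c)/((π/L)² + 1).
Simplifying, α = (27 + 20*π^2)/(5*(9 + 4*π^2)).


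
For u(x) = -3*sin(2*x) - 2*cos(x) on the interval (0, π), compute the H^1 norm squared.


||u||_{H^1(0,π)}^2 = 32 + 53*π/2

u'(x) = 2*sin(x) - 6*cos(2*x).
Expand u² and (u')² and integrate term by term on (0, π), using: for integers n ≥ 1, ∫_0^π sin²(nx) dx = ∫_0^π cos²(nx) dx = π/2; for n ≠ n', ∫_0^π sin(nx)sin(n'x) dx = ∫_0^π cos(nx)cos(n'x) dx = 0; and by product-to-sum, ∫_0^π sin(nx)cos(n'x) dx = ½∫_0^π [sin((n+n')x) + sin((n−n')x)] dx, which is 0 when n+n' is even and 2n/(n²−n'²) when n+n' is odd (it need not vanish on (0, π)).
  u² squared terms: (-3)²·∫sin(2x)² dx = 9·π/2 = 9*π/2;  (-2)²·∫cos(x)² dx = 4·π/2 = 2*π.
  u² cross terms: 2·(-3)·(-2)·∫sin(2x)·cos(x) dx = 12·(4/3) = 16.
  So ∫_0^π u² dx = 9*π/2 + 2*π + 16 = 16 + 13*π/2.
  (u')² squared terms: (-6)²·∫cos(2x)² dx = 36·π/2 = 18*π;  (2)²·∫sin(x)² dx = 4·π/2 = 2*π.
  (u')² cross terms: 2·(-6)·(2)·∫cos(2x)·sin(x) dx = -24·(-2/3) = 16.
  So ∫_0^π (u')² dx = 18*π + 2*π + 16 = 16 + 20*π.
||u||_{H^1}^2 = (16 + 13*π/2) + (16 + 20*π) = 32 + 53*π/2.


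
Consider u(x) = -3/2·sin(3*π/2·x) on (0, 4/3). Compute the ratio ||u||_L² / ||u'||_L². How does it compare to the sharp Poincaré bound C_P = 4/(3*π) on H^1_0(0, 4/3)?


||u||_L² / ||u'||_L² = 2/(3*π) < C_P = 4/(3*π).

u(x) = -3/2·sin(3*π/2·x), so u'(x) = -9*π*cos(3*π*x/2)/4.
Writing u(x) = A·sin(kπx/L) with A = -3/2 and k = 2, use ∫_0^L sin²(kπx/L) dx = L/2 and ∫_0^L cos²(kπx/L) dx = L/2.
u² = 9/4·sin²(3*π/2·x) and (u')² = 81*π^2/16·cos²(3*π/2·x), and each of sin², cos² integrates to L/2 = 2/3 over (0, 4/3).
∫_0^4/3 u² dx = 3/2, so ||u||_L² = sqrt(6)/2.
∫_0^4/3 (u')² dx = 27*π^2/8, so ||u'||_L² = 3*sqrt(6)*π/4.
Ratio ||u||_L² / ||u'||_L² = 2/(3*π).
Sharp Poincaré constant on H^1_0(0, 4/3) is C_P = L/π = 4/(3*π), achieved by sin(3*π/4·x).
This is the k = 2 harmonic; the ratio L/(kπ) is strictly less than C_P = L/π, consistent with the sharp inequality ||u||_L² ≤ C_P ||u'||_L².


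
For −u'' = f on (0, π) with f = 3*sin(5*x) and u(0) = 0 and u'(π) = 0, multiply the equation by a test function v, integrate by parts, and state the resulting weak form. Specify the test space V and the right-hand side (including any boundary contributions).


V = {v ∈ H^1(0, π) : v(0) = 0} (test functions vanish at x = 0 where u is specified); weak form: ∫_0^π u'v' dx = ∫_0^π (3*sin(5*x)) v dx for all v ∈ V.

Multiply both sides by a test function v and integrate from 0 to π:
  ∫_0^π −u''(x) v(x) dx = ∫_0^π f(x) v(x) dx.
Integrate the LHS by parts once:
  ∫_0^π −u'' v dx = −[u'(x) v(x)]_0^π + ∫_0^π u'(x) v'(x) dx.
Thus ∫_0^π u'(x) v'(x) dx = ∫_0^π f(x) v(x) dx + [u'(x) v(x)]_0^π.
Choose V so that boundary terms are either known or forced to vanish.
Mixed BC: u(0) = 0 (Dirichlet) and u'(π) = 0 (Neumann). Define V = {v ∈ H^1(0, π) : v(0) = 0}. Then [u' v]_0^π = u'(π)·v(π) − u'(0)·0 = 0.
Weak formulation: find u (satisfying any essential BC) such that ∫_0^π u'(x) v'(x) dx = ∫_0^π f v dx for all v ∈ V (Dirichlet at 0 absorbed into V; the Neumann datum at x = π is zero, so no boundary term remains).
Substituting f(x) = 3*sin(5*x), the right-hand side is ∫_0^π (3*sin(5*x)) v dx.


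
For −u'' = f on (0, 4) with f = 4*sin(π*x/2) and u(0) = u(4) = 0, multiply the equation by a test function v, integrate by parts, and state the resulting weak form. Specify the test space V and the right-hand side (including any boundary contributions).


V = H^1_0(0, 4) (so v(0) = v(4) = 0); weak form: ∫_0^4 u'v' dx = ∫_0^4 (4*sin(π*x/2)) v dx for all v ∈ V.

Multiply both sides by a test function v and integrate from 0 to 4:
  ∫_0^4 −u''(x) v(x) dx = ∫_0^4 f(x) v(x) dx.
Integrate the LHS by parts once:
  ∫_0^4 −u'' v dx = −[u'(x) v(x)]_0^4 + ∫_0^4 u'(x) v'(x) dx.
Thus ∫_0^4 u'(x) v'(x) dx = ∫_0^4 f(x) v(x) dx + [u'(x) v(x)]_0^4.
Choose V so that boundary terms are either known or forced to vanish.
u is Dirichlet: u(0) = u(4) = 0. Let V = H^1_0(0, 4); then v(0) = v(4) = 0, and [u' v]_0^4 = 0.
Weak formulation: find u (satisfying any essential BC) such that ∫_0^4 u'(x) v'(x) dx = ∫_0^4 f v dx for all v ∈ V.
Substituting f(x) = 4*sin(π*x/2), the right-hand side is ∫_0^4 (4*sin(π*x/2)) v dx.


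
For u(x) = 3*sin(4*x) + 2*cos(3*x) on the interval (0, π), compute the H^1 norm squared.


||u||_{H^1(0,π)}^2 = 960/7 + 193*π/2

u'(x) = -6*sin(3*x) + 12*cos(4*x).
Expand u² and (u')² and integrate term by term on (0, π), using: for integers n ≥ 1, ∫_0^π sin²(nx) dx = ∫_0^π cos²(nx) dx = π/2; for n ≠ n', ∫_0^π sin(nx)sin(n'x) dx = ∫_0^π cos(nx)cos(n'x) dx = 0; and by product-to-sum, ∫_0^π sin(nx)cos(n'x) dx = ½∫_0^π [sin((n+n')x) + sin((n−n')x)] dx, which is 0 when n+n' is even and 2n/(n²−n'²) when n+n' is odd (it need not vanish on (0, π)).
  u² squared terms: (2)²·∫cos(3x)² dx = 4·π/2 = 2*π;  (3)²·∫sin(4x)² dx = 9·π/2 = 9*π/2.
  u² cross terms: 2·(2)·(3)·∫cos(3x)·sin(4x) dx = 12·(8/7) = 96/7.
  So ∫_0^π u² dx = 2*π + 9*π/2 + 96/7 = 96/7 + 13*π/2.
  (u')² squared terms: (-6)²·∫sin(3x)² dx = 36·π/2 = 18*π;  (12)²·∫cos(4x)² dx = 144·π/2 = 72*π.
  (u')² cross terms: 2·(-6)·(12)·∫sin(3x)·cos(4x) dx = -144·(-6/7) = 864/7.
  So ∫_0^π (u')² dx = 18*π + 72*π + 864/7 = 864/7 + 90*π.
||u||_{H^1}^2 = (96/7 + 13*π/2) + (864/7 + 90*π) = 960/7 + 193*π/2.
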